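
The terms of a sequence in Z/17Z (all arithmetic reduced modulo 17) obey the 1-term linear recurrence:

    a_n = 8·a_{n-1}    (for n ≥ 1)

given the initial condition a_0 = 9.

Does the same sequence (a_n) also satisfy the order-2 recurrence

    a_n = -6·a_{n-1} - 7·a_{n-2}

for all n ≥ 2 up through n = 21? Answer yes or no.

yes

Terms a_0..a_21: 9, 4, 15, 1, 8, 13, 2, 16, 9, 4, 15, 1, 8, 13, 2, 16, 9, 4, 15, 1, 8, 13
n=2: candidate gives 15, actual a_2 = 15 ✓
n=3: candidate gives 1, actual a_3 = 1 ✓
n=4: candidate gives 8, actual a_4 = 8 ✓
n=5: candidate gives 13, actual a_5 = 13 ✓
n=6: candidate gives 2, actual a_6 = 2 ✓
n=7: candidate gives 16, actual a_7 = 16 ✓
n=8: candidate gives 9, actual a_8 = 9 ✓
n=9: candidate gives 4, actual a_9 = 4 ✓
n=10: candidate gives 15, actual a_10 = 15 ✓
n=11: candidate gives 1, actual a_11 = 1 ✓
n=12: candidate gives 8, actual a_12 = 8 ✓
n=13: candidate gives 13, actual a_13 = 13 ✓
n=14: candidate gives 2, actual a_14 = 2 ✓
n=15: candidate gives 16, actual a_15 = 16 ✓
n=16: candidate gives 9, actual a_16 = 9 ✓
n=17: candidate gives 4, actual a_17 = 4 ✓
n=18: candidate gives 15, actual a_18 = 15 ✓
n=19: candidate gives 1, actual a_19 = 1 ✓
n=20: candidate gives 8, actual a_20 = 8 ✓
n=21: candidate gives 13, actual a_21 = 13 ✓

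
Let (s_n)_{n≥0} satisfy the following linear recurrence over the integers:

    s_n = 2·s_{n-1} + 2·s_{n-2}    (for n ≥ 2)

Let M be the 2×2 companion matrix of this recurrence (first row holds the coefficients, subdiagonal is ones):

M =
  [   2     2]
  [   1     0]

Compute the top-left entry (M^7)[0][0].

(M^7)[0][0] is the top entry after applying M 7 times to the unit state (1, 0). Equivalently it is h_{8} for the auxiliary sequence (h_n) obeying the same recurrence with h_1 = 1 and h_i = 0 for 0 ≤ i < 1:
h_2 = 2·1 + 2·0 = 2
h_3 = 2·2 + 2·1 = 6
h_4 = 2·6 + 2·2 = 16
h_5 = 2·16 + 2·6 = 44
h_6 = 2·44 + 2·16 = 120
h_7 = 2·120 + 2·44 = 328
h_8 = 2·328 + 2·120 = 896

896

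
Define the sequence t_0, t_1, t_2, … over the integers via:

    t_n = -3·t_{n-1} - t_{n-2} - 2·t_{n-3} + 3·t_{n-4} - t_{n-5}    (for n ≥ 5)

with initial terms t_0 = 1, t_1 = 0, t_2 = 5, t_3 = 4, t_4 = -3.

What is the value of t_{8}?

t_5 = -3·-3 + -1·4 + -2·5 + 3·0 + -1·1 = -6
t_6 = -3·-6 + -1·-3 + -2·4 + 3·5 + -1·0 = 28
t_7 = -3·28 + -1·-6 + -2·-3 + 3·4 + -1·5 = -65
t_8 = -3·-65 + -1·28 + -2·-6 + 3·-3 + -1·4 = 166

166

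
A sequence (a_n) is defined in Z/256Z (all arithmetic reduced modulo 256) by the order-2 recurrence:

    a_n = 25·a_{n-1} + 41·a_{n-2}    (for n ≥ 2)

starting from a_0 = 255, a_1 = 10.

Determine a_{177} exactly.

159

a_2 = 25·10 + 41·255 = 209
a_3 = 25·209 + 41·10 = 3
a_4 = 25·3 + 41·209 = 196
a_5 = 25·196 + 41·3 = 159
a_6 = 25·159 + 41·196 = 235
a_7 = 25·235 + 41·159 = 106
Continuing the recurrence:
  a_8 = 253;  a_9 = 175;  a_10 = 156;  a_11 = 67;  a_12 = 135;  a_13 = 234
  a_14 = 121;  a_15 = 75;  a_16 = 180;  a_17 = 151;  a_18 = 147;  a_19 = 138
  a_20 = 5;  a_21 = 151;  a_22 = 140;  a_23 = 219;  a_24 = 207;  a_25 = 74
  a_26 = 97;  a_27 = 83;  a_28 = 164;  a_29 = 79;  a_30 = 251;  a_31 = 42
  a_32 = 77;  a_33 = 63;  a_34 = 124;  a_35 = 51;  a_36 = 215;  a_37 = 42
  a_38 = 137;  a_39 = 27;  a_40 = 148;  a_41 = 199;  a_42 = 35;  a_43 = 74
  a_44 = 213;  a_45 = 167;  a_46 = 108;  a_47 = 75;  a_48 = 159;  a_49 = 138
  a_50 = 241;  a_51 = 163;  a_52 = 132;  a_53 = 255;  a_54 = 11;  a_55 = 234
  a_56 = 157;  a_57 = 207;  a_58 = 92;  a_59 = 35;  a_60 = 39;  a_61 = 106
  a_62 = 153;  a_63 = 235;  a_64 = 116;  a_65 = 247;  a_66 = 179;  a_67 = 10
  a_68 = 165;  a_69 = 183;  a_70 = 76;  a_71 = 187;  a_72 = 111;  a_73 = 202
  a_74 = 129;  a_75 = 243;  a_76 = 100;  a_77 = 175;  a_78 = 27;  a_79 = 170
  a_80 = 237;  a_81 = 95;  a_82 = 60;  a_83 = 19;  a_84 = 119;  a_85 = 170
  a_86 = 169;  a_87 = 187;  a_88 = 84;  a_89 = 39;  a_90 = 67;  a_91 = 202
  a_92 = 117;  a_93 = 199;  a_94 = 44;  a_95 = 43;  a_96 = 63;  a_97 = 10
  a_98 = 17;  a_99 = 67;  a_100 = 68;  a_101 = 95;  a_102 = 43;  a_103 = 106
  a_104 = 61;  a_105 = 239;  a_106 = 28;  a_107 = 3;  a_108 = 199;  a_109 = 234
  a_110 = 185;  a_111 = 139;  a_112 = 52;  a_113 = 87;  a_114 = 211;  a_115 = 138
  a_116 = 69;  a_117 = 215;  a_118 = 12;  a_119 = 155;  a_120 = 15;  a_121 = 74
  a_122 = 161;  a_123 = 147;  a_124 = 36;  a_125 = 15;  a_126 = 59;  a_127 = 42
  a_128 = 141;  a_129 = 127;  a_130 = 252;  a_131 = 243;  a_132 = 23;  a_133 = 42
  a_134 = 201;  a_135 = 91;  a_136 = 20;  a_137 = 135;  a_138 = 99;  a_139 = 74
  a_140 = 21;  a_141 = 231;  a_142 = 236;  a_143 = 11;  a_144 = 223;  a_145 = 138
  a_146 = 49;  a_147 = 227;  a_148 = 4;  a_149 = 191;  a_150 = 75;  a_151 = 234
  a_152 = 221;  a_153 = 15;  a_154 = 220;  a_155 = 227;  a_156 = 103;  a_157 = 106
  a_158 = 217;  a_159 = 43;  a_160 = 244;  a_161 = 183;  a_162 = 243;  a_163 = 10
  a_164 = 229;  a_165 = 247;  a_166 = 204;  a_167 = 123;  a_168 = 175;  a_169 = 202
  a_170 = 193;  a_171 = 51;  a_172 = 228;  a_173 = 111;  a_174 = 91;  a_175 = 170
a_176 = 25·170 + 41·91 = 45
a_177 = 25·45 + 41·170 = 159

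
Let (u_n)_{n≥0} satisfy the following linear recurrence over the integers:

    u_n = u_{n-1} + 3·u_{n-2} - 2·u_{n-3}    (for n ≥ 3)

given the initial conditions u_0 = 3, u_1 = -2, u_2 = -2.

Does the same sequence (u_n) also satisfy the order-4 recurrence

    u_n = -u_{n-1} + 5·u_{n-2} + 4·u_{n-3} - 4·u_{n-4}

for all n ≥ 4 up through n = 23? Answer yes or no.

yes

Terms u_0..u_23: 3, -2, -2, -14, -16, -54, -74, -204, -318, -782, -1328, -3038, -5458, -11916, -22214, -47046, -89856, -186566, -362042, -742028, -1455022, -2957022, -5838032, -11799054
n=4: candidate gives -16, actual u_4 = -16 ✓
n=5: candidate gives -54, actual u_5 = -54 ✓
n=6: candidate gives -74, actual u_6 = -74 ✓
n=7: candidate gives -204, actual u_7 = -204 ✓
n=8: candidate gives -318, actual u_8 = -318 ✓
n=9: candidate gives -782, actual u_9 = -782 ✓
n=10: candidate gives -1328, actual u_10 = -1328 ✓
n=11: candidate gives -3038, actual u_11 = -3038 ✓
n=12: candidate gives -5458, actual u_12 = -5458 ✓
n=13: candidate gives -11916, actual u_13 = -11916 ✓
n=14: candidate gives -22214, actual u_14 = -22214 ✓
n=15: candidate gives -47046, actual u_15 = -47046 ✓
n=16: candidate gives -89856, actual u_16 = -89856 ✓
n=17: candidate gives -186566, actual u_17 = -186566 ✓
n=18: candidate gives -362042, actual u_18 = -362042 ✓
n=19: candidate gives -742028, actual u_19 = -742028 ✓
n=20: candidate gives -1455022, actual u_20 = -1455022 ✓
n=21: candidate gives -2957022, actual u_21 = -2957022 ✓
n=22: candidate gives -5838032, actual u_22 = -5838032 ✓
n=23: candidate gives -11799054, actual u_23 = -11799054 ✓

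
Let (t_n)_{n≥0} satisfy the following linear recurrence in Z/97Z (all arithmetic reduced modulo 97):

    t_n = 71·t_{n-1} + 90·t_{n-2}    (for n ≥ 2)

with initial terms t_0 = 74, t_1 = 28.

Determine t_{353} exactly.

t_2 = 71·28 + 90·74 = 15
t_3 = 71·15 + 90·28 = 93
t_4 = 71·93 + 90·15 = 96
t_5 = 71·96 + 90·93 = 54
t_6 = 71·54 + 90·96 = 58
t_7 = 71·58 + 90·54 = 54
t_8 = 71·54 + 90·58 = 33
t_9 = 71·33 + 90·54 = 25
t_10 = 71·25 + 90·33 = 89
t_11 = 71·89 + 90·25 = 33
t_12 = 71·33 + 90·89 = 71
t_13 = 71·71 + 90·33 = 57
t_14 = 71·57 + 90·71 = 58
t_15 = 71·58 + 90·57 = 33
t_16 = 71·33 + 90·58 = 94
t_17 = 71·94 + 90·33 = 41
t_18 = 71·41 + 90·94 = 22
t_19 = 71·22 + 90·41 = 14
t_20 = 71·14 + 90·22 = 64
t_21 = 71·64 + 90·14 = 81
t_22 = 71·81 + 90·64 = 65
t_23 = 71·65 + 90·81 = 71
t_24 = 71·71 + 90·65 = 27
t_25 = 71·27 + 90·71 = 62
t_26 = 71·62 + 90·27 = 42
t_27 = 71·42 + 90·62 = 26
t_28 = 71·26 + 90·42 = 0
t_29 = 71·0 + 90·26 = 12
t_30 = 71·12 + 90·0 = 76
t_31 = 71·76 + 90·12 = 74
t_32 = 71·74 + 90·76 = 66
t_33 = 71·66 + 90·74 = 94
t_34 = 71·94 + 90·66 = 4
t_35 = 71·4 + 90·94 = 14
t_36 = 71·14 + 90·4 = 93
t_37 = 71·93 + 90·14 = 6
t_38 = 71·6 + 90·93 = 66
t_39 = 71·66 + 90·6 = 85
t_40 = 71·85 + 90·66 = 44
t_41 = 71·44 + 90·85 = 7
t_42 = 71·7 + 90·44 = 92
t_43 = 71·92 + 90·7 = 81
t_44 = 71·81 + 90·92 = 63
t_45 = 71·63 + 90·81 = 26
t_46 = 71·26 + 90·63 = 47
t_47 = 71·47 + 90·26 = 51
t_48 = 71·51 + 90·47 = 91
t_49 = 71·91 + 90·51 = 90
t_50 = 71·90 + 90·91 = 30
t_51 = 71·30 + 90·90 = 45
t_52 = 71·45 + 90·30 = 75
t_53 = 71·75 + 90·45 = 63
t_54 = 71·63 + 90·75 = 68
t_55 = 71·68 + 90·63 = 22
t_56 = 71·22 + 90·68 = 19
t_57 = 71·19 + 90·22 = 31
t_58 = 71·31 + 90·19 = 31
t_59 = 71·31 + 90·31 = 44
t_60 = 71·44 + 90·31 = 94
t_61 = 71·94 + 90·44 = 61
t_62 = 71·61 + 90·94 = 84
t_63 = 71·84 + 90·61 = 8
t_64 = 71·8 + 90·84 = 77
t_65 = 71·77 + 90·8 = 76
t_66 = 71·76 + 90·77 = 7
t_67 = 71·7 + 90·76 = 62
t_68 = 71·62 + 90·7 = 85
t_69 = 71·85 + 90·62 = 72
t_70 = 71·72 + 90·85 = 55
t_71 = 71·55 + 90·72 = 6
t_72 = 71·6 + 90·55 = 41
t_73 = 71·41 + 90·6 = 56
t_74 = 71·56 + 90·41 = 3
t_75 = 71·3 + 90·56 = 15
t_76 = 71·15 + 90·3 = 74
t_77 = 71·74 + 90·15 = 8
t_78 = 71·8 + 90·74 = 50
t_79 = 71·50 + 90·8 = 2
t_80 = 71·2 + 90·50 = 83
t_81 = 71·83 + 90·2 = 59
t_82 = 71·59 + 90·83 = 19
t_83 = 71·19 + 90·59 = 63
t_84 = 71·63 + 90·19 = 72
t_85 = 71·72 + 90·63 = 15
t_86 = 71·15 + 90·72 = 76
t_87 = 71·76 + 90·15 = 53
t_88 = 71·53 + 90·76 = 30
t_89 = 71·30 + 90·53 = 13
t_90 = 71·13 + 90·30 = 34
t_91 = 71·34 + 90·13 = 92
t_92 = 71·92 + 90·34 = 86
t_93 = 71·86 + 90·92 = 30
t_94 = 71·30 + 90·86 = 73
t_95 = 71·73 + 90·30 = 26
t_96 = 71·26 + 90·73 = 74
t_97 = 71·74 + 90·26 = 28
(t_96, t_97) = (74, 28) = (t_0, t_1), so the sequence has period 96.
353 ≡ 65 (mod 96), hence t_353 = t_65 = 76.

76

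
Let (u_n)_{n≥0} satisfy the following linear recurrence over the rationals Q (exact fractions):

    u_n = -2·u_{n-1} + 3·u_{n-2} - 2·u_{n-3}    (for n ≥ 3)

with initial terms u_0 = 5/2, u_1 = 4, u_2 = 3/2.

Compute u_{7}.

u_3 = -2·3/2 + 3·4 + -2·5/2 = 4
u_4 = -2·4 + 3·3/2 + -2·4 = -23/2
u_5 = -2·-23/2 + 3·4 + -2·3/2 = 32
u_6 = -2·32 + 3·-23/2 + -2·4 = -213/2
u_7 = -2·-213/2 + 3·32 + -2·-23/2 = 332

332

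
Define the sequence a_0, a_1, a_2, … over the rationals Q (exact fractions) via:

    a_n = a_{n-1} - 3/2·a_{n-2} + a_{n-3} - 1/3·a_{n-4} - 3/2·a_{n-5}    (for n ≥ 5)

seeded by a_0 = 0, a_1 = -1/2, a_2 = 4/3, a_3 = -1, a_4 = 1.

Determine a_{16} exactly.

a_5 = 1·1 + -3/2·-1 + 1·4/3 + -1/3·-1/2 + -3/2·0 = 4
a_6 = 1·4 + -3/2·1 + 1·-1 + -1/3·4/3 + -3/2·-1/2 = 65/36
a_7 = 1·65/36 + -3/2·4 + 1·1 + -1/3·-1 + -3/2·4/3 = -175/36
a_8 = 1·-175/36 + -3/2·65/36 + 1·4 + -1/3·1 + -3/2·-1 = -173/72
a_9 = 1·-173/72 + -3/2·-175/36 + 1·65/36 + -1/3·4 + -3/2·1 = 139/36
a_10 = 1·139/36 + -3/2·-173/72 + 1·-175/36 + -1/3·65/36 + -3/2·4 = -1727/432
a_11 = 1·-1727/432 + -3/2·139/36 + 1·-173/72 + -1/3·-175/36 + -3/2·65/36 = -5737/432
a_12 = 1·-5737/432 + -3/2·-1727/432 + 1·139/36 + -1/3·-173/72 + -3/2·-175/36 = 1345/288
a_13 = 1·1345/288 + -3/2·-5737/432 + 1·-1727/432 + -1/3·139/36 + -3/2·-173/72 = 3299/144
a_14 = 1·3299/144 + -3/2·1345/288 + 1·-5737/432 + -1/3·-1727/432 + -3/2·139/36 = -9511/5184
a_15 = 1·-9511/5184 + -3/2·3299/144 + 1·1345/288 + -1/3·-5737/432 + -3/2·-1727/432 = -12157/576
a_16 = 1·-12157/576 + -3/2·-9511/5184 + 1·3299/144 + -1/3·1345/288 + -3/2·-5737/432 = 8801/384

8801/384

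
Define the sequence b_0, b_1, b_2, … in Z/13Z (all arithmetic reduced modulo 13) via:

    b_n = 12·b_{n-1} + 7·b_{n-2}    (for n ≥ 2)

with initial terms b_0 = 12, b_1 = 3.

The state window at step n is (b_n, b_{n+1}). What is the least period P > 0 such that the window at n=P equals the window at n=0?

12

n=0: window = (12, 3)
n=1: window = (3, 3)
n=2: window = (3, 5)
n=3: window = (5, 3)
n=4: window = (3, 6)
n=5: window = (6, 2)
n=6: window = (2, 1)
n=7: window = (1, 0)
n=8: window = (0, 7)
n=9: window = (7, 6)
n=10: window = (6, 4)
n=11: window = (4, 12)
n=12: window = (12, 3)
window at n=12 equals window at n=0 → period = 12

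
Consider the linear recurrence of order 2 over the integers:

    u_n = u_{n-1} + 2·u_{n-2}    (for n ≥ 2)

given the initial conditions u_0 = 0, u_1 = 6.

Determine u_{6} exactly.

u_2 = 1·6 + 2·0 = 6
u_3 = 1·6 + 2·6 = 18
u_4 = 1·18 + 2·6 = 30
u_5 = 1·30 + 2·18 = 66
u_6 = 1·66 + 2·30 = 126

126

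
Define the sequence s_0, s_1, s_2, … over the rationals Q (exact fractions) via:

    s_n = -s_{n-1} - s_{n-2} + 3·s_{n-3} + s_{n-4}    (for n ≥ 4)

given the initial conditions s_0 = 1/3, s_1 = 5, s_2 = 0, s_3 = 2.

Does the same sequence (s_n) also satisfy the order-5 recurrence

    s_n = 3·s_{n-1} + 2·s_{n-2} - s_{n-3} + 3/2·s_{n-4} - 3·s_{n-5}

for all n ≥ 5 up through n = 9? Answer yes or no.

Terms s_0..s_9: 1/3, 5, 0, 2, 40/3, -31/3, 3, 148/3, -70, 58/3
n=5: candidate gives 101/2, actual s_5 = -31/3 ✗

no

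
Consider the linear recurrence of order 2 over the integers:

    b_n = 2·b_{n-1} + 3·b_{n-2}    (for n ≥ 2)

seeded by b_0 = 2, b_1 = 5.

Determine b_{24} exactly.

494251688842

b_2 = 2·5 + 3·2 = 16
b_3 = 2·16 + 3·5 = 47
b_4 = 2·47 + 3·16 = 142
b_5 = 2·142 + 3·47 = 425
b_6 = 2·425 + 3·142 = 1276
b_7 = 2·1276 + 3·425 = 3827
b_8 = 2·3827 + 3·1276 = 11482
b_9 = 2·11482 + 3·3827 = 34445
b_10 = 2·34445 + 3·11482 = 103336
b_11 = 2·103336 + 3·34445 = 310007
b_12 = 2·310007 + 3·103336 = 930022
b_13 = 2·930022 + 3·310007 = 2790065
b_14 = 2·2790065 + 3·930022 = 8370196
b_15 = 2·8370196 + 3·2790065 = 25110587
b_16 = 2·25110587 + 3·8370196 = 75331762
b_17 = 2·75331762 + 3·25110587 = 225995285
b_18 = 2·225995285 + 3·75331762 = 677985856
b_19 = 2·677985856 + 3·225995285 = 2033957567
b_20 = 2·2033957567 + 3·677985856 = 6101872702
b_21 = 2·6101872702 + 3·2033957567 = 18305618105
b_22 = 2·18305618105 + 3·6101872702 = 54916854316
b_23 = 2·54916854316 + 3·18305618105 = 164750562947
b_24 = 2·164750562947 + 3·54916854316 = 494251688842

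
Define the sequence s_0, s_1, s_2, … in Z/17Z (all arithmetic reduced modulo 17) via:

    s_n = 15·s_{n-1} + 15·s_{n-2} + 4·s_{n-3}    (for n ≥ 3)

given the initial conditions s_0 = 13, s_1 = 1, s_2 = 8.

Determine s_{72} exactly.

13

s_3 = 15·8 + 15·1 + 4·13 = 0
s_4 = 15·0 + 15·8 + 4·1 = 5
s_5 = 15·5 + 15·0 + 4·8 = 5
s_6 = 15·5 + 15·5 + 4·0 = 14
s_7 = 15·14 + 15·5 + 4·5 = 16
s_8 = 15·16 + 15·14 + 4·5 = 11
s_9 = 15·11 + 15·16 + 4·14 = 2
s_10 = 15·2 + 15·11 + 4·16 = 4
s_11 = 15·4 + 15·2 + 4·11 = 15
s_12 = 15·15 + 15·4 + 4·2 = 4
s_13 = 15·4 + 15·15 + 4·4 = 12
s_14 = 15·12 + 15·4 + 4·15 = 11
s_15 = 15·11 + 15·12 + 4·4 = 4
s_16 = 15·4 + 15·11 + 4·12 = 1
s_17 = 15·1 + 15·4 + 4·11 = 0
s_18 = 15·0 + 15·1 + 4·4 = 14
s_19 = 15·14 + 15·0 + 4·1 = 10
s_20 = 15·10 + 15·14 + 4·0 = 3
s_21 = 15·3 + 15·10 + 4·14 = 13
s_22 = 15·13 + 15·3 + 4·10 = 8
s_23 = 15·8 + 15·13 + 4·3 = 4
s_24 = 15·4 + 15·8 + 4·13 = 11
s_25 = 15·11 + 15·4 + 4·8 = 2
s_26 = 15·2 + 15·11 + 4·4 = 7
s_27 = 15·7 + 15·2 + 4·11 = 9
s_28 = 15·9 + 15·7 + 4·2 = 10
s_29 = 15·10 + 15·9 + 4·7 = 7
s_30 = 15·7 + 15·10 + 4·9 = 2
s_31 = 15·2 + 15·7 + 4·10 = 5
s_32 = 15·5 + 15·2 + 4·7 = 14
s_33 = 15·14 + 15·5 + 4·2 = 4
s_34 = 15·4 + 15·14 + 4·5 = 1
s_35 = 15·1 + 15·4 + 4·14 = 12
s_36 = 15·12 + 15·1 + 4·4 = 7
s_37 = 15·7 + 15·12 + 4·1 = 0
s_38 = 15·0 + 15·7 + 4·12 = 0
s_39 = 15·0 + 15·0 + 4·7 = 11
s_40 = 15·11 + 15·0 + 4·0 = 12
s_41 = 15·12 + 15·11 + 4·0 = 5
s_42 = 15·5 + 15·12 + 4·11 = 10
s_43 = 15·10 + 15·5 + 4·12 = 1
s_44 = 15·1 + 15·10 + 4·5 = 15
s_45 = 15·15 + 15·1 + 4·10 = 8
s_46 = 15·8 + 15·15 + 4·1 = 9
s_47 = 15·9 + 15·8 + 4·15 = 9
s_48 = 15·9 + 15·9 + 4·8 = 13
s_49 = 15·13 + 15·9 + 4·9 = 9
s_50 = 15·9 + 15·13 + 4·9 = 9
s_51 = 15·9 + 15·9 + 4·13 = 16
s_52 = 15·16 + 15·9 + 4·9 = 3
s_53 = 15·3 + 15·16 + 4·9 = 15
s_54 = 15·15 + 15·3 + 4·16 = 11
s_55 = 15·11 + 15·15 + 4·3 = 11
s_56 = 15·11 + 15·11 + 4·15 = 16
s_57 = 15·16 + 15·11 + 4·11 = 7
s_58 = 15·7 + 15·16 + 4·11 = 15
s_59 = 15·15 + 15·7 + 4·16 = 3
s_60 = 15·3 + 15·15 + 4·7 = 9
s_61 = 15·9 + 15·3 + 4·15 = 2
s_62 = 15·2 + 15·9 + 4·3 = 7
s_63 = 15·7 + 15·2 + 4·9 = 1
s_64 = 15·1 + 15·7 + 4·2 = 9
s_65 = 15·9 + 15·1 + 4·7 = 8
s_66 = 15·8 + 15·9 + 4·1 = 4
s_67 = 15·4 + 15·8 + 4·9 = 12
s_68 = 15·12 + 15·4 + 4·8 = 0
s_69 = 15·0 + 15·12 + 4·4 = 9
s_70 = 15·9 + 15·0 + 4·12 = 13
s_71 = 15·13 + 15·9 + 4·0 = 7
s_72 = 15·7 + 15·13 + 4·9 = 13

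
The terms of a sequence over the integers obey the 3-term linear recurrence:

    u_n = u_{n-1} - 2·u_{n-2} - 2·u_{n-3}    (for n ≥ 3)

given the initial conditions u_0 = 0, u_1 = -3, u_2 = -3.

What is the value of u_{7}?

u_3 = 1·-3 + -2·-3 + -2·0 = 3
u_4 = 1·3 + -2·-3 + -2·-3 = 15
u_5 = 1·15 + -2·3 + -2·-3 = 15
u_6 = 1·15 + -2·15 + -2·3 = -21
u_7 = 1·-21 + -2·15 + -2·15 = -81

-81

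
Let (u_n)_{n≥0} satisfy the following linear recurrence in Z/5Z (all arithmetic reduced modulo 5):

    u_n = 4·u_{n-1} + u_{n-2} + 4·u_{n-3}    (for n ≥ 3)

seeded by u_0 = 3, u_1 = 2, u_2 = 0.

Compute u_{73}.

u_3 = 4·0 + 1·2 + 4·3 = 4
u_4 = 4·4 + 1·0 + 4·2 = 4
u_5 = 4·4 + 1·4 + 4·0 = 0
u_6 = 4·0 + 1·4 + 4·4 = 0
u_7 = 4·0 + 1·0 + 4·4 = 1
u_8 = 4·1 + 1·0 + 4·0 = 4
u_9 = 4·4 + 1·1 + 4·0 = 2
u_10 = 4·2 + 1·4 + 4·1 = 1
u_11 = 4·1 + 1·2 + 4·4 = 2
u_12 = 4·2 + 1·1 + 4·2 = 2
u_13 = 4·2 + 1·2 + 4·1 = 4
u_14 = 4·4 + 1·2 + 4·2 = 1
u_15 = 4·1 + 1·4 + 4·2 = 1
u_16 = 4·1 + 1·1 + 4·4 = 1
u_17 = 4·1 + 1·1 + 4·1 = 4
u_18 = 4·4 + 1·1 + 4·1 = 1
u_19 = 4·1 + 1·4 + 4·1 = 2
u_20 = 4·2 + 1·1 + 4·4 = 0
u_21 = 4·0 + 1·2 + 4·1 = 1
u_22 = 4·1 + 1·0 + 4·2 = 2
u_23 = 4·2 + 1·1 + 4·0 = 4
u_24 = 4·4 + 1·2 + 4·1 = 2
u_25 = 4·2 + 1·4 + 4·2 = 0
u_26 = 4·0 + 1·2 + 4·4 = 3
u_27 = 4·3 + 1·0 + 4·2 = 0
u_28 = 4·0 + 1·3 + 4·0 = 3
u_29 = 4·3 + 1·0 + 4·3 = 4
u_30 = 4·4 + 1·3 + 4·0 = 4
u_31 = 4·4 + 1·4 + 4·3 = 2
u_32 = 4·2 + 1·4 + 4·4 = 3
u_33 = 4·3 + 1·2 + 4·4 = 0
u_34 = 4·0 + 1·3 + 4·2 = 1
u_35 = 4·1 + 1·0 + 4·3 = 1
u_36 = 4·1 + 1·1 + 4·0 = 0
u_37 = 4·0 + 1·1 + 4·1 = 0
u_38 = 4·0 + 1·0 + 4·1 = 4
u_39 = 4·4 + 1·0 + 4·0 = 1
u_40 = 4·1 + 1·4 + 4·0 = 3
u_41 = 4·3 + 1·1 + 4·4 = 4
u_42 = 4·4 + 1·3 + 4·1 = 3
u_43 = 4·3 + 1·4 + 4·3 = 3
u_44 = 4·3 + 1·3 + 4·4 = 1
u_45 = 4·1 + 1·3 + 4·3 = 4
u_46 = 4·4 + 1·1 + 4·3 = 4
u_47 = 4·4 + 1·4 + 4·1 = 4
u_48 = 4·4 + 1·4 + 4·4 = 1
u_49 = 4·1 + 1·4 + 4·4 = 4
u_50 = 4·4 + 1·1 + 4·4 = 3
u_51 = 4·3 + 1·4 + 4·1 = 0
u_52 = 4·0 + 1·3 + 4·4 = 4
u_53 = 4·4 + 1·0 + 4·3 = 3
u_54 = 4·3 + 1·4 + 4·0 = 1
u_55 = 4·1 + 1·3 + 4·4 = 3
u_56 = 4·3 + 1·1 + 4·3 = 0
u_57 = 4·0 + 1·3 + 4·1 = 2
u_58 = 4·2 + 1·0 + 4·3 = 0
u_59 = 4·0 + 1·2 + 4·0 = 2
u_60 = 4·2 + 1·0 + 4·2 = 1
u_61 = 4·1 + 1·2 + 4·0 = 1
u_62 = 4·1 + 1·1 + 4·2 = 3
u_63 = 4·3 + 1·1 + 4·1 = 2
u_64 = 4·2 + 1·3 + 4·1 = 0
u_65 = 4·0 + 1·2 + 4·3 = 4
u_66 = 4·4 + 1·0 + 4·2 = 4
u_67 = 4·4 + 1·4 + 4·0 = 0
u_68 = 4·0 + 1·4 + 4·4 = 0
u_69 = 4·0 + 1·0 + 4·4 = 1
u_70 = 4·1 + 1·0 + 4·0 = 4
u_71 = 4·4 + 1·1 + 4·0 = 2
u_72 = 4·2 + 1·4 + 4·1 = 1
u_73 = 4·1 + 1·2 + 4·4 = 2

2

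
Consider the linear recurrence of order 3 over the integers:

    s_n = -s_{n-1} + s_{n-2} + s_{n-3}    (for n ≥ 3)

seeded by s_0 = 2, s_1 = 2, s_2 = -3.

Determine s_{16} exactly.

-38

s_3 = -1·-3 + 1·2 + 1·2 = 7
s_4 = -1·7 + 1·-3 + 1·2 = -8
s_5 = -1·-8 + 1·7 + 1·-3 = 12
s_6 = -1·12 + 1·-8 + 1·7 = -13
s_7 = -1·-13 + 1·12 + 1·-8 = 17
s_8 = -1·17 + 1·-13 + 1·12 = -18
s_9 = -1·-18 + 1·17 + 1·-13 = 22
s_10 = -1·22 + 1·-18 + 1·17 = -23
s_11 = -1·-23 + 1·22 + 1·-18 = 27
s_12 = -1·27 + 1·-23 + 1·22 = -28
s_13 = -1·-28 + 1·27 + 1·-23 = 32
s_14 = -1·32 + 1·-28 + 1·27 = -33
s_15 = -1·-33 + 1·32 + 1·-28 = 37
s_16 = -1·37 + 1·-33 + 1·32 = -38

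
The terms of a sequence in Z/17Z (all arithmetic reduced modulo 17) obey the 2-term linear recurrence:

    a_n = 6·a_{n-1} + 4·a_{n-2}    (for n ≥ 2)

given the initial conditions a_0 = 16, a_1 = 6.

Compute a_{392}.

1

a_2 = 6·6 + 4·16 = 15
a_3 = 6·15 + 4·6 = 12
a_4 = 6·12 + 4·15 = 13
a_5 = 6·13 + 4·12 = 7
a_6 = 6·7 + 4·13 = 9
a_7 = 6·9 + 4·7 = 14
a_8 = 6·14 + 4·9 = 1
a_9 = 6·1 + 4·14 = 11
a_10 = 6·11 + 4·1 = 2
a_11 = 6·2 + 4·11 = 5
a_12 = 6·5 + 4·2 = 4
a_13 = 6·4 + 4·5 = 10
a_14 = 6·10 + 4·4 = 8
a_15 = 6·8 + 4·10 = 3
a_16 = 6·3 + 4·8 = 16
a_17 = 6·16 + 4·3 = 6
(a_16, a_17) = (16, 6) = (a_0, a_1), so the sequence has period 16.
392 ≡ 8 (mod 16), hence a_392 = a_8 = 1.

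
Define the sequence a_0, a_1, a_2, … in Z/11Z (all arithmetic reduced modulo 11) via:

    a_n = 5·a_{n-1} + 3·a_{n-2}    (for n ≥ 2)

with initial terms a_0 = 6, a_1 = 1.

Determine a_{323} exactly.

a_2 = 5·1 + 3·6 = 1
a_3 = 5·1 + 3·1 = 8
a_4 = 5·8 + 3·1 = 10
a_5 = 5·10 + 3·8 = 8
a_6 = 5·8 + 3·10 = 4
a_7 = 5·4 + 3·8 = 0
a_8 = 5·0 + 3·4 = 1
a_9 = 5·1 + 3·0 = 5
a_10 = 5·5 + 3·1 = 6
a_11 = 5·6 + 3·5 = 1
(a_10, a_11) = (6, 1) = (a_0, a_1), so the sequence has period 10.
323 ≡ 3 (mod 10), hence a_323 = a_3 = 8.

8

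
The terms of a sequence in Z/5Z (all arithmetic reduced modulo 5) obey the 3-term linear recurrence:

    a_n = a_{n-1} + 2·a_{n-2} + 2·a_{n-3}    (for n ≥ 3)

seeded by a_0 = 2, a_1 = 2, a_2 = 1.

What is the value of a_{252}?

2

a_3 = 1·1 + 2·2 + 2·2 = 4
a_4 = 1·4 + 2·1 + 2·2 = 0
a_5 = 1·0 + 2·4 + 2·1 = 0
a_6 = 1·0 + 2·0 + 2·4 = 3
a_7 = 1·3 + 2·0 + 2·0 = 3
a_8 = 1·3 + 2·3 + 2·0 = 4
a_9 = 1·4 + 2·3 + 2·3 = 1
a_10 = 1·1 + 2·4 + 2·3 = 0
a_11 = 1·0 + 2·1 + 2·4 = 0
a_12 = 1·0 + 2·0 + 2·1 = 2
a_13 = 1·2 + 2·0 + 2·0 = 2
a_14 = 1·2 + 2·2 + 2·0 = 1
(a_12, a_13, a_14) = (2, 2, 1) = (a_0, a_1, a_2), so the sequence has period 12.
252 ≡ 0 (mod 12), hence a_252 = a_0 = 2.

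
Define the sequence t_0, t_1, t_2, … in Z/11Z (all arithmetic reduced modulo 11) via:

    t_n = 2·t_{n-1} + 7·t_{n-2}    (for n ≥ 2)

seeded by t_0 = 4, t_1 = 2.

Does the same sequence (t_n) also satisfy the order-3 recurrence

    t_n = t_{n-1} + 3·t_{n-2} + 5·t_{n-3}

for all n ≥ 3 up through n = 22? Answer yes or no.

Terms t_0..t_22: 4, 2, 10, 1, 6, 8, 3, 7, 2, 9, 10, 6, 5, 8, 7, 4, 2, 10, 1, 6, 8, 3, 7
n=3: candidate gives 3, actual t_3 = 1 ✗

no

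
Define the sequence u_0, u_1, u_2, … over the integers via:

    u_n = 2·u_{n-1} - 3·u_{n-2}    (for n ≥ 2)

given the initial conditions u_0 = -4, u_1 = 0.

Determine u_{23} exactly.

1243464

u_2 = 2·0 + -3·-4 = 12
u_3 = 2·12 + -3·0 = 24
u_4 = 2·24 + -3·12 = 12
u_5 = 2·12 + -3·24 = -48
u_6 = 2·-48 + -3·12 = -132
u_7 = 2·-132 + -3·-48 = -120
u_8 = 2·-120 + -3·-132 = 156
u_9 = 2·156 + -3·-120 = 672
u_10 = 2·672 + -3·156 = 876
u_11 = 2·876 + -3·672 = -264
u_12 = 2·-264 + -3·876 = -3156
u_13 = 2·-3156 + -3·-264 = -5520
u_14 = 2·-5520 + -3·-3156 = -1572
u_15 = 2·-1572 + -3·-5520 = 13416
u_16 = 2·13416 + -3·-1572 = 31548
u_17 = 2·31548 + -3·13416 = 22848
u_18 = 2·22848 + -3·31548 = -48948
u_19 = 2·-48948 + -3·22848 = -166440
u_20 = 2·-166440 + -3·-48948 = -186036
u_21 = 2·-186036 + -3·-166440 = 127248
u_22 = 2·127248 + -3·-186036 = 812604
u_23 = 2·812604 + -3·127248 = 1243464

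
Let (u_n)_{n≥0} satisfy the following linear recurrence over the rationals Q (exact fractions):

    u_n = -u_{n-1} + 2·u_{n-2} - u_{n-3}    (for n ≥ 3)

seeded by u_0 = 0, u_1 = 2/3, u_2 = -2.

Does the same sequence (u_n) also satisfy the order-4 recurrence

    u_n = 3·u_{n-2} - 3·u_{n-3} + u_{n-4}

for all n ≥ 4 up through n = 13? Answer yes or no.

yes

Terms u_0..u_13: 0, 2/3, -2, 10/3, -8, 50/3, -36, 232/3, -166, 1070/3, -766, 4936/3, -3534, 22772/3
n=4: candidate gives -8, actual u_4 = -8 ✓
n=5: candidate gives 50/3, actual u_5 = 50/3 ✓
n=6: candidate gives -36, actual u_6 = -36 ✓
n=7: candidate gives 232/3, actual u_7 = 232/3 ✓
n=8: candidate gives -166, actual u_8 = -166 ✓
n=9: candidate gives 1070/3, actual u_9 = 1070/3 ✓
n=10: candidate gives -766, actual u_10 = -766 ✓
n=11: candidate gives 4936/3, actual u_11 = 4936/3 ✓
n=12: candidate gives -3534, actual u_12 = -3534 ✓
n=13: candidate gives 22772/3, actual u_13 = 22772/3 ✓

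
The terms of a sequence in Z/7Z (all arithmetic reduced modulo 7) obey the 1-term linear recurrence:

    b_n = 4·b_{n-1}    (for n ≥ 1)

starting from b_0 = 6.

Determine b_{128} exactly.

b_1 = 4·6 = 3
b_2 = 4·3 = 5
b_3 = 4·5 = 6
(b_3) = (6) = (b_0), so the sequence has period 3.
128 ≡ 2 (mod 3), hence b_128 = b_2 = 5.

5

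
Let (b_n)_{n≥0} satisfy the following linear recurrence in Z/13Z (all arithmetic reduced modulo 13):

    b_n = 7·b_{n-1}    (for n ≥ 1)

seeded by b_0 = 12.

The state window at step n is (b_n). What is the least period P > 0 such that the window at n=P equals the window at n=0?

12

n=0: window = (12)
n=1: window = (6)
n=2: window = (3)
n=3: window = (8)
n=4: window = (4)
n=5: window = (2)
n=6: window = (1)
n=7: window = (7)
n=8: window = (10)
n=9: window = (5)
n=10: window = (9)
n=11: window = (11)
n=12: window = (12)
window at n=12 equals window at n=0 → period = 12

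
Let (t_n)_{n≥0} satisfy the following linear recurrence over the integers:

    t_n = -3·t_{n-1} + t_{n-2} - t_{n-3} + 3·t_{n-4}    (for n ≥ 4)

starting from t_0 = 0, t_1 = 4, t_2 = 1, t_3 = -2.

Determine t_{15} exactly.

-653380

t_4 = -3·-2 + 1·1 + -1·4 + 3·0 = 3
t_5 = -3·3 + 1·-2 + -1·1 + 3·4 = 0
t_6 = -3·0 + 1·3 + -1·-2 + 3·1 = 8
t_7 = -3·8 + 1·0 + -1·3 + 3·-2 = -33
t_8 = -3·-33 + 1·8 + -1·0 + 3·3 = 116
t_9 = -3·116 + 1·-33 + -1·8 + 3·0 = -389
t_10 = -3·-389 + 1·116 + -1·-33 + 3·8 = 1340
t_11 = -3·1340 + 1·-389 + -1·116 + 3·-33 = -4624
t_12 = -3·-4624 + 1·1340 + -1·-389 + 3·116 = 15949
t_13 = -3·15949 + 1·-4624 + -1·1340 + 3·-389 = -54978
t_14 = -3·-54978 + 1·15949 + -1·-4624 + 3·1340 = 189527
t_15 = -3·189527 + 1·-54978 + -1·15949 + 3·-4624 = -653380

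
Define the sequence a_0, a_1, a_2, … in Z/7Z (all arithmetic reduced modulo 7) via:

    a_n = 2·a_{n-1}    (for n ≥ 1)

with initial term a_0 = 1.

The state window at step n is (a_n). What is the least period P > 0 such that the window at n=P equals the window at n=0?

3

n=0: window = (1)
n=1: window = (2)
n=2: window = (4)
n=3: window = (1)
window at n=3 equals window at n=0 → period = 3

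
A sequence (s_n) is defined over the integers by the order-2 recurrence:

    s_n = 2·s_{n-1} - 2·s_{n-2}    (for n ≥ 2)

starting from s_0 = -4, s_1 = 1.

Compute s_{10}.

s_2 = 2·1 + -2·-4 = 10
s_3 = 2·10 + -2·1 = 18
s_4 = 2·18 + -2·10 = 16
s_5 = 2·16 + -2·18 = -4
s_6 = 2·-4 + -2·16 = -40
s_7 = 2·-40 + -2·-4 = -72
s_8 = 2·-72 + -2·-40 = -64
s_9 = 2·-64 + -2·-72 = 16
s_10 = 2·16 + -2·-64 = 160

160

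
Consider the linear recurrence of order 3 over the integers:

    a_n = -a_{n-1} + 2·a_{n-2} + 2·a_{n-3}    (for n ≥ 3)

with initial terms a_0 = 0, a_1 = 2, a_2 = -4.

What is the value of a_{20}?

a_3 = -1·-4 + 2·2 + 2·0 = 8
a_4 = -1·8 + 2·-4 + 2·2 = -12
a_5 = -1·-12 + 2·8 + 2·-4 = 20
a_6 = -1·20 + 2·-12 + 2·8 = -28
a_7 = -1·-28 + 2·20 + 2·-12 = 44
a_8 = -1·44 + 2·-28 + 2·20 = -60
a_9 = -1·-60 + 2·44 + 2·-28 = 92
a_10 = -1·92 + 2·-60 + 2·44 = -124
a_11 = -1·-124 + 2·92 + 2·-60 = 188
a_12 = -1·188 + 2·-124 + 2·92 = -252
a_13 = -1·-252 + 2·188 + 2·-124 = 380
a_14 = -1·380 + 2·-252 + 2·188 = -508
a_15 = -1·-508 + 2·380 + 2·-252 = 764
a_16 = -1·764 + 2·-508 + 2·380 = -1020
a_17 = -1·-1020 + 2·764 + 2·-508 = 1532
a_18 = -1·1532 + 2·-1020 + 2·764 = -2044
a_19 = -1·-2044 + 2·1532 + 2·-1020 = 3068
a_20 = -1·3068 + 2·-2044 + 2·1532 = -4092

-4092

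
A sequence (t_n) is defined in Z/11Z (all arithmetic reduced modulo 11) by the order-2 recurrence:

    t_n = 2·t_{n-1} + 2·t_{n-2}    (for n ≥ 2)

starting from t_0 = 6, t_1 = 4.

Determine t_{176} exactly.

t_2 = 2·4 + 2·6 = 9
t_3 = 2·9 + 2·4 = 4
t_4 = 2·4 + 2·9 = 4
t_5 = 2·4 + 2·4 = 5
t_6 = 2·5 + 2·4 = 7
t_7 = 2·7 + 2·5 = 2
t_8 = 2·2 + 2·7 = 7
t_9 = 2·7 + 2·2 = 7
t_10 = 2·7 + 2·7 = 6
t_11 = 2·6 + 2·7 = 4
(t_10, t_11) = (6, 4) = (t_0, t_1), so the sequence has period 10.
176 ≡ 6 (mod 10), hence t_176 = t_6 = 7.

7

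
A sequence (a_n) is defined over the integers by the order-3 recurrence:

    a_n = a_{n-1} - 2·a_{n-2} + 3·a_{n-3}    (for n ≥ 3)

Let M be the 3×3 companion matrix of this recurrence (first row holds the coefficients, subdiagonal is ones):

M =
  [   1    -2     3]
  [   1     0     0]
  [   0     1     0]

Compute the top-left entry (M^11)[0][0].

(M^11)[0][0] is the top entry after applying M 11 times to the unit state (1, 0, 0). Equivalently it is h_{13} for the auxiliary sequence (h_n) obeying the same recurrence with h_2 = 1 and h_i = 0 for 0 ≤ i < 2:
h_3 = 1·1 + -2·0 + 3·0 = 1
h_4 = 1·1 + -2·1 + 3·0 = -1
h_5 = 1·-1 + -2·1 + 3·1 = 0
h_6 = 1·0 + -2·-1 + 3·1 = 5
h_7 = 1·5 + -2·0 + 3·-1 = 2
h_8 = 1·2 + -2·5 + 3·0 = -8
h_9 = 1·-8 + -2·2 + 3·5 = 3
h_10 = 1·3 + -2·-8 + 3·2 = 25
h_11 = 1·25 + -2·3 + 3·-8 = -5
h_12 = 1·-5 + -2·25 + 3·3 = -46
h_13 = 1·-46 + -2·-5 + 3·25 = 39

39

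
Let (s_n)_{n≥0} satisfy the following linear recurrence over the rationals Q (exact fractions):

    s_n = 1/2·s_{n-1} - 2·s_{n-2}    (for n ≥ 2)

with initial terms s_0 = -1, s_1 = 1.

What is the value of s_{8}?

-2123/128

s_2 = 1/2·1 + -2·-1 = 5/2
s_3 = 1/2·5/2 + -2·1 = -3/4
s_4 = 1/2·-3/4 + -2·5/2 = -43/8
s_5 = 1/2·-43/8 + -2·-3/4 = -19/16
s_6 = 1/2·-19/16 + -2·-43/8 = 325/32
s_7 = 1/2·325/32 + -2·-19/16 = 477/64
s_8 = 1/2·477/64 + -2·325/32 = -2123/128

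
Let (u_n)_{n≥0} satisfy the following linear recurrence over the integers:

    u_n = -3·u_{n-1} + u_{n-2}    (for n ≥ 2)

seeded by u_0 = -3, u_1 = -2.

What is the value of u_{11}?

-154451

u_2 = -3·-2 + 1·-3 = 3
u_3 = -3·3 + 1·-2 = -11
u_4 = -3·-11 + 1·3 = 36
u_5 = -3·36 + 1·-11 = -119
u_6 = -3·-119 + 1·36 = 393
u_7 = -3·393 + 1·-119 = -1298
u_8 = -3·-1298 + 1·393 = 4287
u_9 = -3·4287 + 1·-1298 = -14159
u_10 = -3·-14159 + 1·4287 = 46764
u_11 = -3·46764 + 1·-14159 = -154451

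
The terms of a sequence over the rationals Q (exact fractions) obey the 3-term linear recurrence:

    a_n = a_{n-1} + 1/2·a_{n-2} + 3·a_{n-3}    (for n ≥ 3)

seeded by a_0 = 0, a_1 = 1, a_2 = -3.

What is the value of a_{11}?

a_3 = 1·-3 + 1/2·1 + 3·0 = -5/2
a_4 = 1·-5/2 + 1/2·-3 + 3·1 = -1
a_5 = 1·-1 + 1/2·-5/2 + 3·-3 = -45/4
a_6 = 1·-45/4 + 1/2·-1 + 3·-5/2 = -77/4
a_7 = 1·-77/4 + 1/2·-45/4 + 3·-1 = -223/8
a_8 = 1·-223/8 + 1/2·-77/4 + 3·-45/4 = -285/4
a_9 = 1·-285/4 + 1/2·-223/8 + 3·-77/4 = -2287/16
a_10 = 1·-2287/16 + 1/2·-285/4 + 3·-223/8 = -4195/16
a_11 = 1·-4195/16 + 1/2·-2287/16 + 3·-285/4 = -17517/32

-17517/32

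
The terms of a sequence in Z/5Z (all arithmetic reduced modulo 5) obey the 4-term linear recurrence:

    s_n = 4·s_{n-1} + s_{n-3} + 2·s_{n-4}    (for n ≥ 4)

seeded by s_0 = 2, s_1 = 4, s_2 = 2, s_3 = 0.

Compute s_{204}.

0

s_4 = 4·0 + 0·2 + 1·4 + 2·2 = 3
s_5 = 4·3 + 0·0 + 1·2 + 2·4 = 2
s_6 = 4·2 + 0·3 + 1·0 + 2·2 = 2
s_7 = 4·2 + 0·2 + 1·3 + 2·0 = 1
s_8 = 4·1 + 0·2 + 1·2 + 2·3 = 2
s_9 = 4·2 + 0·1 + 1·2 + 2·2 = 4
Continuing the recurrence:
  s_10 = 1;  s_11 = 3;  s_12 = 0;  s_13 = 4;  s_14 = 1;  s_15 = 0
  s_16 = 4;  s_17 = 0;  s_18 = 2;  s_19 = 2;  s_20 = 1;  s_21 = 1
  s_22 = 0;  s_23 = 0;  s_24 = 3;  s_25 = 4;  s_26 = 1;  s_27 = 2
  s_28 = 3;  s_29 = 1;  s_30 = 3;  s_31 = 4;  s_32 = 3;  s_33 = 2
  s_34 = 3;  s_35 = 3;  s_36 = 0;  s_37 = 2;  s_38 = 2;  s_39 = 4
  s_40 = 3;  s_41 = 3;  s_42 = 0;  s_43 = 1;  s_44 = 3;  s_45 = 3
  s_46 = 3;  s_47 = 2;  s_48 = 2;  s_49 = 2;  s_50 = 1;  s_51 = 0
  s_52 = 1;  s_53 = 4;  s_54 = 3;  s_55 = 3;  s_56 = 3;  s_57 = 3
  s_58 = 1;  s_59 = 3;  s_60 = 1;  s_61 = 1;  s_62 = 4;  s_63 = 3
  s_64 = 0;  s_65 = 1;  s_66 = 0;  s_67 = 1;  s_68 = 0;  s_69 = 2
  s_70 = 4;  s_71 = 3;  s_72 = 4;  s_73 = 4;  s_74 = 2;  s_75 = 3
  s_76 = 4;  s_77 = 1;  s_78 = 1;  s_79 = 4;  s_80 = 0;  s_81 = 3
  s_82 = 3;  s_83 = 0;  s_84 = 3;  s_85 = 1;  s_86 = 0;  s_87 = 3
  s_88 = 4;  s_89 = 3;  s_90 = 0;  s_91 = 0;  s_92 = 1;  s_93 = 0
  s_94 = 0;  s_95 = 1;  s_96 = 1;  s_97 = 4;  s_98 = 2;  s_99 = 1
  s_100 = 0;  s_101 = 0;  s_102 = 0;  s_103 = 2;  s_104 = 3;  s_105 = 2
  s_106 = 0;  s_107 = 2;  s_108 = 1;  s_109 = 3;  s_110 = 4;  s_111 = 1
  s_112 = 4;  s_113 = 1;  s_114 = 3;  s_115 = 3;  s_116 = 1;  s_117 = 4
  s_118 = 0;  s_119 = 2;  s_120 = 4;  s_121 = 4;  s_122 = 3;  s_123 = 0
  s_124 = 2;  s_125 = 4;  s_126 = 2;  s_127 = 0;  s_128 = 3;  s_129 = 2
  s_130 = 2;  s_131 = 1;  s_132 = 2;  s_133 = 4;  s_134 = 1;  s_135 = 3
  s_136 = 0;  s_137 = 4;  s_138 = 1;  s_139 = 0;  s_140 = 4;  s_141 = 0
  s_142 = 2;  s_143 = 2;  s_144 = 1;  s_145 = 1;  s_146 = 0;  s_147 = 0
  s_148 = 3;  s_149 = 4;  s_150 = 1;  s_151 = 2;  s_152 = 3;  s_153 = 1
  s_154 = 3;  s_155 = 4;  s_156 = 3;  s_157 = 2;  s_158 = 3;  s_159 = 3
  s_160 = 0;  s_161 = 2;  s_162 = 2;  s_163 = 4;  s_164 = 3;  s_165 = 3
  s_166 = 0;  s_167 = 1;  s_168 = 3;  s_169 = 3;  s_170 = 3;  s_171 = 2
  s_172 = 2;  s_173 = 2;  s_174 = 1;  s_175 = 0;  s_176 = 1;  s_177 = 4
  s_178 = 3;  s_179 = 3;  s_180 = 3;  s_181 = 3;  s_182 = 1;  s_183 = 3
  s_184 = 1;  s_185 = 1;  s_186 = 4;  s_187 = 3;  s_188 = 0;  s_189 = 1
  s_190 = 0;  s_191 = 1;  s_192 = 0;  s_193 = 2;  s_194 = 4;  s_195 = 3
  s_196 = 4;  s_197 = 4;  s_198 = 2;  s_199 = 3;  s_200 = 4;  s_201 = 1
  s_202 = 1
s_203 = 4·1 + 0·1 + 1·4 + 2·3 = 4
s_204 = 4·4 + 0·1 + 1·1 + 2·4 = 0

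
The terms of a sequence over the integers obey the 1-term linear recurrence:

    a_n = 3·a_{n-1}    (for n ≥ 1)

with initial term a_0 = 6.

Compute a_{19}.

6973568802

a_1 = 3·6 = 18
a_2 = 3·18 = 54
a_3 = 3·54 = 162
a_4 = 3·162 = 486
a_5 = 3·486 = 1458
a_6 = 3·1458 = 4374
a_7 = 3·4374 = 13122
a_8 = 3·13122 = 39366
a_9 = 3·39366 = 118098
a_10 = 3·118098 = 354294
a_11 = 3·354294 = 1062882
a_12 = 3·1062882 = 3188646
a_13 = 3·3188646 = 9565938
a_14 = 3·9565938 = 28697814
a_15 = 3·28697814 = 86093442
a_16 = 3·86093442 = 258280326
a_17 = 3·258280326 = 774840978
a_18 = 3·774840978 = 2324522934
a_19 = 3·2324522934 = 6973568802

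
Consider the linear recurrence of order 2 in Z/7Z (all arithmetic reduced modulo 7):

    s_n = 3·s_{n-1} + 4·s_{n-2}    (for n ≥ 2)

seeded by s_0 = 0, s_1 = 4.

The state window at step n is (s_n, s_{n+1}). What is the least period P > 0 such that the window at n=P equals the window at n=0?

n=0: window = (0, 4)
n=1: window = (4, 5)
n=2: window = (5, 3)
n=3: window = (3, 1)
n=4: window = (1, 1)
n=5: window = (1, 0)
n=6: window = (0, 4)
window at n=6 equals window at n=0 → period = 6

6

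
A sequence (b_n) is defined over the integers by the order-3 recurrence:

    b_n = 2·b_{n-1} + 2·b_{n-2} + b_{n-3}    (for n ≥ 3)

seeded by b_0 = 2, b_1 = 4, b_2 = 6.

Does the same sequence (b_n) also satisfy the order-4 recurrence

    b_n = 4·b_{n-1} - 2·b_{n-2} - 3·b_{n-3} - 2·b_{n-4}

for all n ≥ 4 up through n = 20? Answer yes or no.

yes

Terms b_0..b_20: 2, 4, 6, 22, 60, 170, 482, 1364, 3862, 10934, 30956, 87642, 248130, 702500, 1988902, 5630934, 15942172, 45135114, 127785506, 361783412, 1024272950
n=4: candidate gives 60, actual b_4 = 60 ✓
n=5: candidate gives 170, actual b_5 = 170 ✓
n=6: candidate gives 482, actual b_6 = 482 ✓
n=7: candidate gives 1364, actual b_7 = 1364 ✓
n=8: candidate gives 3862, actual b_8 = 3862 ✓
n=9: candidate gives 10934, actual b_9 = 10934 ✓
n=10: candidate gives 30956, actual b_10 = 30956 ✓
n=11: candidate gives 87642, actual b_11 = 87642 ✓
n=12: candidate gives 248130, actual b_12 = 248130 ✓
n=13: candidate gives 702500, actual b_13 = 702500 ✓
n=14: candidate gives 1988902, actual b_14 = 1988902 ✓
n=15: candidate gives 5630934, actual b_15 = 5630934 ✓
n=16: candidate gives 15942172, actual b_16 = 15942172 ✓
n=17: candidate gives 45135114, actual b_17 = 45135114 ✓
n=18: candidate gives 127785506, actual b_18 = 127785506 ✓
n=19: candidate gives 361783412, actual b_19 = 361783412 ✓
n=20: candidate gives 1024272950, actual b_20 = 1024272950 ✓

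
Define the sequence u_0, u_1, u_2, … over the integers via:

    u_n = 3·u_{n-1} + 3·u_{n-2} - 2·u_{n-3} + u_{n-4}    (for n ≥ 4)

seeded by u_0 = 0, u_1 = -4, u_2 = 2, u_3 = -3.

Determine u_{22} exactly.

u_4 = 3·-3 + 3·2 + -2·-4 + 1·0 = 5
u_5 = 3·5 + 3·-3 + -2·2 + 1·-4 = -2
u_6 = 3·-2 + 3·5 + -2·-3 + 1·2 = 17
u_7 = 3·17 + 3·-2 + -2·5 + 1·-3 = 32
u_8 = 3·32 + 3·17 + -2·-2 + 1·5 = 156
u_9 = 3·156 + 3·32 + -2·17 + 1·-2 = 528
u_10 = 3·528 + 3·156 + -2·32 + 1·17 = 2005
u_11 = 3·2005 + 3·528 + -2·156 + 1·32 = 7319
u_12 = 3·7319 + 3·2005 + -2·528 + 1·156 = 27072
u_13 = 3·27072 + 3·7319 + -2·2005 + 1·528 = 99691
u_14 = 3·99691 + 3·27072 + -2·7319 + 1·2005 = 367656
u_15 = 3·367656 + 3·99691 + -2·27072 + 1·7319 = 1355216
u_16 = 3·1355216 + 3·367656 + -2·99691 + 1·27072 = 4996306
u_17 = 3·4996306 + 3·1355216 + -2·367656 + 1·99691 = 18418945
u_18 = 3·18418945 + 3·4996306 + -2·1355216 + 1·367656 = 67902977
u_19 = 3·67902977 + 3·18418945 + -2·4996306 + 1·1355216 = 250328370
u_20 = 3·250328370 + 3·67902977 + -2·18418945 + 1·4996306 = 922852457
u_21 = 3·922852457 + 3·250328370 + -2·67902977 + 1·18418945 = 3402155472
u_22 = 3·3402155472 + 3·922852457 + -2·250328370 + 1·67902977 = 12542270024

12542270024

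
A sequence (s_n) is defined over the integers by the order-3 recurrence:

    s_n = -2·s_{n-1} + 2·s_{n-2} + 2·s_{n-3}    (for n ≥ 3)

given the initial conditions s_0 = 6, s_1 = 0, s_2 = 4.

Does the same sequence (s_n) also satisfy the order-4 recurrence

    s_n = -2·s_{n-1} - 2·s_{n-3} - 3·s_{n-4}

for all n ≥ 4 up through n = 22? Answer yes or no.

no

Terms s_0..s_22: 6, 0, 4, 4, 0, 16, -24, 80, -176, 464, -1120, 2816, -6944, 17280, -42816, 106304, -263680, 654336, -1623424, 4028160, -9994496, 24798464, -61529600
n=4: candidate gives -26, actual s_4 = 0 ✗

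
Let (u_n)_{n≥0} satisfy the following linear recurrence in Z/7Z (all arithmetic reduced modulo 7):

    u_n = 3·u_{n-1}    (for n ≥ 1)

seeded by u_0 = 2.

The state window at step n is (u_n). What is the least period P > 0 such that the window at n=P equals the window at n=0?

n=0: window = (2)
n=1: window = (6)
n=2: window = (4)
n=3: window = (5)
n=4: window = (1)
n=5: window = (3)
n=6: window = (2)
window at n=6 equals window at n=0 → period = 6

6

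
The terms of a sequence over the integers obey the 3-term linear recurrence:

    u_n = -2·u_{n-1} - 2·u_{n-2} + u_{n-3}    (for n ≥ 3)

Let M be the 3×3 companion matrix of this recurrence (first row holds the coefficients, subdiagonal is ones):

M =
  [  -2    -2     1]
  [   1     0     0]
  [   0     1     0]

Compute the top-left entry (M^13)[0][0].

1006

(M^13)[0][0] is the top entry after applying M 13 times to the unit state (1, 0, 0). Equivalently it is h_{15} for the auxiliary sequence (h_n) obeying the same recurrence with h_2 = 1 and h_i = 0 for 0 ≤ i < 2:
h_3 = -2·1 + -2·0 + 1·0 = -2
h_4 = -2·-2 + -2·1 + 1·0 = 2
h_5 = -2·2 + -2·-2 + 1·1 = 1
h_6 = -2·1 + -2·2 + 1·-2 = -8
h_7 = -2·-8 + -2·1 + 1·2 = 16
h_8 = -2·16 + -2·-8 + 1·1 = -15
h_9 = -2·-15 + -2·16 + 1·-8 = -10
h_10 = -2·-10 + -2·-15 + 1·16 = 66
h_11 = -2·66 + -2·-10 + 1·-15 = -127
h_12 = -2·-127 + -2·66 + 1·-10 = 112
h_13 = -2·112 + -2·-127 + 1·66 = 96
h_14 = -2·96 + -2·112 + 1·-127 = -543
h_15 = -2·-543 + -2·96 + 1·112 = 1006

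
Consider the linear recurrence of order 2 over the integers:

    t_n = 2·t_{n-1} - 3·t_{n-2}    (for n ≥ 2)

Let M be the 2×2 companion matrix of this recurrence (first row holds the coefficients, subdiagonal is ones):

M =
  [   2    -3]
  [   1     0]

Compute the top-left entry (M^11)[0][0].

(M^11)[0][0] is the top entry after applying M 11 times to the unit state (1, 0). Equivalently it is h_{12} for the auxiliary sequence (h_n) obeying the same recurrence with h_1 = 1 and h_i = 0 for 0 ≤ i < 1:
h_2 = 2·1 + -3·0 = 2
h_3 = 2·2 + -3·1 = 1
h_4 = 2·1 + -3·2 = -4
h_5 = 2·-4 + -3·1 = -11
h_6 = 2·-11 + -3·-4 = -10
h_7 = 2·-10 + -3·-11 = 13
h_8 = 2·13 + -3·-10 = 56
h_9 = 2·56 + -3·13 = 73
h_10 = 2·73 + -3·56 = -22
h_11 = 2·-22 + -3·73 = -263
h_12 = 2·-263 + -3·-22 = -460

-460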